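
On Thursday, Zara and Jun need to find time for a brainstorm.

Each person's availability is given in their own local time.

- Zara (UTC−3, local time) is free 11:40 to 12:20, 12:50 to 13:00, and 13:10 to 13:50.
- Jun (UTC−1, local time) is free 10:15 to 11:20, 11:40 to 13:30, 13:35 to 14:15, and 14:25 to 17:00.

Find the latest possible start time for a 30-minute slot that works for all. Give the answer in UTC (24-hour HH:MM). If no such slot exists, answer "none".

16:20

Zara → UTC: 14:40–15:20, 15:50–16:00, 16:10–16:50.
Jun → UTC: 11:15–12:20, 12:40–14:30, 14:35–15:15, 15:25–18:00.
Zara ∩ Jun: 14:40–15:15, 15:50–16:00, 16:10–16:50.
Windows ≥ 30 min: 14:40–15:15, 16:10–16:50.
Latest start in the last window 16:10–16:50 is 16:50 − 30 min = 16:20.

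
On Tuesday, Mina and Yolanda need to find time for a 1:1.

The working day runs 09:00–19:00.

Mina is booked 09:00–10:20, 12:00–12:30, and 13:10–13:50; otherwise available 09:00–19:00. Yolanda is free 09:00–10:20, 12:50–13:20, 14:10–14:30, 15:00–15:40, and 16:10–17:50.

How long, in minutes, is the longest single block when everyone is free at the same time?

Mina free within 09:00–19:00: 10:20–12:00, 12:30–13:10, 13:50–19:00.
Mina ∩ Yolanda: 12:50–13:10, 14:10–14:30, 15:00–15:40, 16:10–17:50.
Common window lengths: 20, 20, 40, 100 min; longest is 100.

100 minutes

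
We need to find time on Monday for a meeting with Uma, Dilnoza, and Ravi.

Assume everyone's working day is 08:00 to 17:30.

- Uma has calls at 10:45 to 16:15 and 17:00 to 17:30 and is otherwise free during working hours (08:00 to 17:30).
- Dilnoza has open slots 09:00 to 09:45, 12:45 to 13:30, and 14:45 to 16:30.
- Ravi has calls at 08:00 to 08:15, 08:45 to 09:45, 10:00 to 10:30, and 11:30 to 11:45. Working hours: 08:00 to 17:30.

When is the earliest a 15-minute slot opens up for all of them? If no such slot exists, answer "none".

Uma free within 08:00–17:30: 08:00–10:45, 16:15–17:00.
Ravi free within 08:00–17:30: 08:15–08:45, 09:45–10:00, 10:30–11:30, 11:45–17:30.
Uma ∩ Dilnoza: 09:00–09:45, 16:15–16:30.
Uma ∩ Dilnoza ∩ Ravi: 16:15–16:30.
Windows ≥ 15 min: 16:15–16:30.
Earliest such window starts at 16:15.

16:15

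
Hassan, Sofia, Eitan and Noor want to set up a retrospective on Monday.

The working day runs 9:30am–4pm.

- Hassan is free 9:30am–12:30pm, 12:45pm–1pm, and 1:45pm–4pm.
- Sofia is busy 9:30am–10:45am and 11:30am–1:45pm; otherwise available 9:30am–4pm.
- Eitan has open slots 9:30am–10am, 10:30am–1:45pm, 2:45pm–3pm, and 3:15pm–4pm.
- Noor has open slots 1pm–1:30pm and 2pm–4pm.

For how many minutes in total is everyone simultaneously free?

Sofia free within 09:30–16:00: 10:45–11:30, 13:45–16:00.
Hassan ∩ Sofia: 10:45–11:30, 13:45–16:00.
Hassan ∩ Sofia ∩ Eitan: 10:45–11:30, 14:45–15:00, 15:15–16:00.
Hassan ∩ Sofia ∩ Eitan ∩ Noor: 14:45–15:00, 15:15–16:00.
Total common minutes: 15 + 45 = 60.

60 minutes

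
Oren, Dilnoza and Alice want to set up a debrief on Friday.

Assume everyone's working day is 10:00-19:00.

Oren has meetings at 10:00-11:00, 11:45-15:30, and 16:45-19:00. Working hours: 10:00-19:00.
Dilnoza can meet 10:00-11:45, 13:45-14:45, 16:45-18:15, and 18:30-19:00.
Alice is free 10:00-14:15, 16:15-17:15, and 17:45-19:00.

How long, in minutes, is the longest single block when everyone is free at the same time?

Oren free within 10:00–19:00: 11:00–11:45, 15:30–16:45.
Oren ∩ Dilnoza: 11:00–11:45.
Oren ∩ Dilnoza ∩ Alice: 11:00–11:45.
Single common window of 45 minutes.

45 minutes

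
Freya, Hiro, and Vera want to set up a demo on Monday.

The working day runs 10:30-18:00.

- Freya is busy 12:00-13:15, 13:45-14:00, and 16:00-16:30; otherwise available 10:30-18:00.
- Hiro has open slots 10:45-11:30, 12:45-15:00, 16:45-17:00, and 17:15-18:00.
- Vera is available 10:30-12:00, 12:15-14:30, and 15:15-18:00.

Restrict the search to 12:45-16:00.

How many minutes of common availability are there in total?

Freya free within 10:30–18:00: 10:30–12:00, 13:15–13:45, 14:00–16:00, 16:30–18:00.
Freya ∩ Hiro: 10:45–11:30, 13:15–13:45, 14:00–15:00, 16:45–17:00, 17:15–18:00.
Freya ∩ Hiro ∩ Vera: 10:45–11:30, 13:15–13:45, 14:00–14:30, 16:45–17:00, 17:15–18:00.
Restricted to 12:45–16:00: 13:15–13:45, 14:00–14:30.
Total common minutes: 30 + 30 = 60.

60 minutes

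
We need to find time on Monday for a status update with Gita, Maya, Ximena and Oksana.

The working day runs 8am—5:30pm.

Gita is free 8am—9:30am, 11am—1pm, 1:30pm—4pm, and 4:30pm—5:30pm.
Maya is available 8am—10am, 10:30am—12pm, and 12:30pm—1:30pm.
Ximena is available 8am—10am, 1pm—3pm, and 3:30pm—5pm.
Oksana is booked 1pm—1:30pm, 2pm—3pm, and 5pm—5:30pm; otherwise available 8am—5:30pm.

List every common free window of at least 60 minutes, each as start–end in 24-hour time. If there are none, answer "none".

08:00–09:30

Oksana free within 08:00–17:30: 08:00–13:00, 13:30–14:00, 15:00–17:00.
Gita ∩ Maya: 08:00–09:30, 11:00–12:00, 12:30–13:00.
Gita ∩ Maya ∩ Ximena: 08:00–09:30.
Gita ∩ Maya ∩ Ximena ∩ Oksana: 08:00–09:30.
Windows ≥ 60 min: 08:00–09:30.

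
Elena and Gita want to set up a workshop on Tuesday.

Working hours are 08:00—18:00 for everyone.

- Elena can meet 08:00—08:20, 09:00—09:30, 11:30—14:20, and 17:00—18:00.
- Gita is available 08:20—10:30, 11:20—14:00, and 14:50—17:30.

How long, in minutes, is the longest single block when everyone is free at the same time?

150 minutes

Elena ∩ Gita: 09:00–09:30, 11:30–14:00, 17:00–17:30.
Common window lengths: 30, 150, 30 min; longest is 150.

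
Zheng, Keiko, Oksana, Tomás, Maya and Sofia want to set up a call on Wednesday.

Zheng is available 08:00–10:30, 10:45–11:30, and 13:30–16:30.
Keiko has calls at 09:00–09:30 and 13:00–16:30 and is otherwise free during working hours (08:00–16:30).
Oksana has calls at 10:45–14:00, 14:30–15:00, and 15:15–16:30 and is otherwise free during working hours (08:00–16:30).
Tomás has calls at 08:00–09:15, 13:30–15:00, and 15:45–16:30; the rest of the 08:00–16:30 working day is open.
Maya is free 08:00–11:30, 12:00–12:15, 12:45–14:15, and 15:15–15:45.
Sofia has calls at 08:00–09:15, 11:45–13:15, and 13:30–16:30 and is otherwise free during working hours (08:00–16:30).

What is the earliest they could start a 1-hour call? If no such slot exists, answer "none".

09:30

Keiko free within 08:00–16:30: 08:00–09:00, 09:30–13:00.
Oksana free within 08:00–16:30: 08:00–10:45, 14:00–14:30, 15:00–15:15.
Tomás free within 08:00–16:30: 09:15–13:30, 15:00–15:45.
Sofia free within 08:00–16:30: 09:15–11:45, 13:15–13:30.
Zheng ∩ Keiko: 08:00–09:00, 09:30–10:30, 10:45–11:30.
Zheng ∩ Keiko ∩ Oksana: 08:00–09:00, 09:30–10:30.
Zheng ∩ Keiko ∩ Oksana ∩ Tomás: 09:30–10:30.
Zheng ∩ Keiko ∩ Oksana ∩ Tomás ∩ Maya: 09:30–10:30.
Zheng ∩ Keiko ∩ Oksana ∩ Tomás ∩ Maya ∩ Sofia: 09:30–10:30.
Windows ≥ 60 min: 09:30–10:30.
Earliest such window starts at 09:30.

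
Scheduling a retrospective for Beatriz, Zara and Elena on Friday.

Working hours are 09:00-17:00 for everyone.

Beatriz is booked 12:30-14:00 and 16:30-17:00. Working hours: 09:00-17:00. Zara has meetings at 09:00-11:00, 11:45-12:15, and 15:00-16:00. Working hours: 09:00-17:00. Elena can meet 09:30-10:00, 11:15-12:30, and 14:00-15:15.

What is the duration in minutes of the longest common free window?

60 minutes

Beatriz free within 09:00–17:00: 09:00–12:30, 14:00–16:30.
Zara free within 09:00–17:00: 11:00–11:45, 12:15–15:00, 16:00–17:00.
Beatriz ∩ Zara: 11:00–11:45, 12:15–12:30, 14:00–15:00, 16:00–16:30.
Beatriz ∩ Zara ∩ Elena: 11:15–11:45, 12:15–12:30, 14:00–15:00.
Common window lengths: 30, 15, 60 min; longest is 60.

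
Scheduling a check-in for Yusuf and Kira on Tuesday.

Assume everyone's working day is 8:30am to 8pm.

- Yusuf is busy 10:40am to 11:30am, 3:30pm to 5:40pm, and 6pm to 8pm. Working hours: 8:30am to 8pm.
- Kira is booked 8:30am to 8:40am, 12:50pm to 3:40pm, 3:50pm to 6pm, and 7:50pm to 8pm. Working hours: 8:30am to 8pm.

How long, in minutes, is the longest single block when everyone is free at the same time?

120 minutes

Yusuf free within 08:30–20:00: 08:30–10:40, 11:30–15:30, 17:40–18:00.
Kira free within 08:30–20:00: 08:40–12:50, 15:40–15:50, 18:00–19:50.
Yusuf ∩ Kira: 08:40–10:40, 11:30–12:50.
Common window lengths: 120, 80 min; longest is 120.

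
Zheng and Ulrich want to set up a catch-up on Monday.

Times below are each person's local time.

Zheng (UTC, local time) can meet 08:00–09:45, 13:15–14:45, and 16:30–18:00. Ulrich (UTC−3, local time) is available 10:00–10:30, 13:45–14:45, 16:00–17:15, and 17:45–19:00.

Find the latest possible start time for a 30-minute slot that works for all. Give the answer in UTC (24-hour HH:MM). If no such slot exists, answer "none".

17:15

Zheng → UTC: 08:00–09:45, 13:15–14:45, 16:30–18:00.
Ulrich → UTC: 13:00–13:30, 16:45–17:45, 19:00–20:15, 20:45–22:00.
Zheng ∩ Ulrich: 13:15–13:30, 16:45–17:45.
Windows ≥ 30 min: 16:45–17:45.
Latest start in the last window 16:45–17:45 is 17:45 − 30 min = 17:15.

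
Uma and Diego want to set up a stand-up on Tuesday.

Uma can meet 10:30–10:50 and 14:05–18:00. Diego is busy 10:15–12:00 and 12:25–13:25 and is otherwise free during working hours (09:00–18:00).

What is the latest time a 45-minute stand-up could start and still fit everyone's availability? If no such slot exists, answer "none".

Diego free within 09:00–18:00: 09:00–10:15, 12:00–12:25, 13:25–18:00.
Uma ∩ Diego: 14:05–18:00.
Windows ≥ 45 min: 14:05–18:00.
Latest start in the last window 14:05–18:00 is 18:00 − 45 min = 17:15.

17:15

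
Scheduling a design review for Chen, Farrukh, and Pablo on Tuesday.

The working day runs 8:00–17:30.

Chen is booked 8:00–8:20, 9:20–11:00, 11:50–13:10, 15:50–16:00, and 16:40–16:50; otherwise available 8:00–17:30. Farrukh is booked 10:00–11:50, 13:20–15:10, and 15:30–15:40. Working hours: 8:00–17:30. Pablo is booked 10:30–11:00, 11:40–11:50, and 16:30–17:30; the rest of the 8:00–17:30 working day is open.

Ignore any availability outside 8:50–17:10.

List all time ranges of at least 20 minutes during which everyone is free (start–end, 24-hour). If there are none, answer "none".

Chen free within 08:00–17:30: 08:20–09:20, 11:00–11:50, 13:10–15:50, 16:00–16:40, 16:50–17:30.
Farrukh free within 08:00–17:30: 08:00–10:00, 11:50–13:20, 15:10–15:30, 15:40–17:30.
Pablo free within 08:00–17:30: 08:00–10:30, 11:00–11:40, 11:50–16:30.
Chen ∩ Farrukh: 08:20–09:20, 13:10–13:20, 15:10–15:30, 15:40–15:50, 16:00–16:40, 16:50–17:30.
Chen ∩ Farrukh ∩ Pablo: 08:20–09:20, 13:10–13:20, 15:10–15:30, 15:40–15:50, 16:00–16:30.
Restricted to 08:50–17:10: 08:50–09:20, 13:10–13:20, 15:10–15:30, 15:40–15:50, 16:00–16:30.
Windows ≥ 20 min: 08:50–09:20, 15:10–15:30, 16:00–16:30.

08:50–09:20, 15:10–15:30, 16:00–16:30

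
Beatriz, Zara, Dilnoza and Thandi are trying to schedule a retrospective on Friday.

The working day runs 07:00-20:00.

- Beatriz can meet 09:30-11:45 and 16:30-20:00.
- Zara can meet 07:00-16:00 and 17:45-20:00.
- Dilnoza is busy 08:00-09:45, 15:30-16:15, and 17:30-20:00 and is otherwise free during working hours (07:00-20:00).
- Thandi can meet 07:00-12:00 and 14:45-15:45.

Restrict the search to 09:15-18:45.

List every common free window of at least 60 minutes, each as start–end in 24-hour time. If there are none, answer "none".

09:45–11:45

Dilnoza free within 07:00–20:00: 07:00–08:00, 09:45–15:30, 16:15–17:30.
Beatriz ∩ Zara: 09:30–11:45, 17:45–20:00.
Beatriz ∩ Zara ∩ Dilnoza: 09:45–11:45.
Beatriz ∩ Zara ∩ Dilnoza ∩ Thandi: 09:45–11:45.
Restricted to 09:15–18:45: 09:45–11:45.
Windows ≥ 60 min: 09:45–11:45.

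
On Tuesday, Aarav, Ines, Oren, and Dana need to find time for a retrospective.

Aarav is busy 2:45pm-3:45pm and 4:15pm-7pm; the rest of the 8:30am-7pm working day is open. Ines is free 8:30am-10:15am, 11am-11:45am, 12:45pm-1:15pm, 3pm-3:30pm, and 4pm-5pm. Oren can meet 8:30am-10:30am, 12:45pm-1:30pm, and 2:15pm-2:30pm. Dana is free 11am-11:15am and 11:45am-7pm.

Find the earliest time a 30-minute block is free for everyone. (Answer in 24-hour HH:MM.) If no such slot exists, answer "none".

12:45

Aarav free within 08:30–19:00: 08:30–14:45, 15:45–16:15.
Aarav ∩ Ines: 08:30–10:15, 11:00–11:45, 12:45–13:15, 16:00–16:15.
Aarav ∩ Ines ∩ Oren: 08:30–10:15, 12:45–13:15.
Aarav ∩ Ines ∩ Oren ∩ Dana: 12:45–13:15.
Windows ≥ 30 min: 12:45–13:15.
Earliest such window starts at 12:45.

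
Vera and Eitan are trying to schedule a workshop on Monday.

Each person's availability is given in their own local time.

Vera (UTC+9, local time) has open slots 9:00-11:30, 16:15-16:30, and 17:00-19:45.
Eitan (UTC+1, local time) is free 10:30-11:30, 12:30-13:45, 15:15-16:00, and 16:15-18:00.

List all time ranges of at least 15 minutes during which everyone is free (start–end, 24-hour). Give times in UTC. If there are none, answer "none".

09:30–10:30

Vera → UTC: 00:00–02:30, 07:15–07:30, 08:00–10:45.
Eitan → UTC: 09:30–10:30, 11:30–12:45, 14:15–15:00, 15:15–17:00.
Vera ∩ Eitan: 09:30–10:30.
Windows ≥ 15 min: 09:30–10:30.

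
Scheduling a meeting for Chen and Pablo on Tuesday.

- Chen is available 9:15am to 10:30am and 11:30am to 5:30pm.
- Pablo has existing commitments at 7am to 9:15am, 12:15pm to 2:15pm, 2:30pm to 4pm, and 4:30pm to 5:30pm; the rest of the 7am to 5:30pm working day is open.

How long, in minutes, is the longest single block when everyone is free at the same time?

Pablo free within 07:00–17:30: 09:15–12:15, 14:15–14:30, 16:00–16:30.
Chen ∩ Pablo: 09:15–10:30, 11:30–12:15, 14:15–14:30, 16:00–16:30.
Common window lengths: 75, 45, 15, 30 min; longest is 75.

75 minutes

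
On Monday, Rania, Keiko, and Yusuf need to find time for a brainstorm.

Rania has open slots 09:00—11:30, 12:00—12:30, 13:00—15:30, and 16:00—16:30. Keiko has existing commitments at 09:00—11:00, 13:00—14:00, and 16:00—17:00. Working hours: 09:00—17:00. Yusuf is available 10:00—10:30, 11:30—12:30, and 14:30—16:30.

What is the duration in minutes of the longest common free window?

60 minutes

Keiko free within 09:00–17:00: 11:00–13:00, 14:00–16:00.
Rania ∩ Keiko: 11:00–11:30, 12:00–12:30, 14:00–15:30.
Rania ∩ Keiko ∩ Yusuf: 12:00–12:30, 14:30–15:30.
Common window lengths: 30, 60 min; longest is 60.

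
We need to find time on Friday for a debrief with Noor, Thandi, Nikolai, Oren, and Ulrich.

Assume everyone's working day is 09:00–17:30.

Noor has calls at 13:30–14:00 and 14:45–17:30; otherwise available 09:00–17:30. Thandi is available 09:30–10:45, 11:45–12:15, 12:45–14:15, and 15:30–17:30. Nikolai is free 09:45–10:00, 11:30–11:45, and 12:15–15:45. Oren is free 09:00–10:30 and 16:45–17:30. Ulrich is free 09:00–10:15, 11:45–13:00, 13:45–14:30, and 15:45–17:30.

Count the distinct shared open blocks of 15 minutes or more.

1

Noor free within 09:00–17:30: 09:00–13:30, 14:00–14:45.
Noor ∩ Thandi: 09:30–10:45, 11:45–12:15, 12:45–13:30, 14:00–14:15.
Noor ∩ Thandi ∩ Nikolai: 09:45–10:00, 12:45–13:30, 14:00–14:15.
Noor ∩ Thandi ∩ Nikolai ∩ Oren: 09:45–10:00.
Noor ∩ Thandi ∩ Nikolai ∩ Oren ∩ Ulrich: 09:45–10:00.
Windows ≥ 15 min: 09:45–10:00.
That's 1 window.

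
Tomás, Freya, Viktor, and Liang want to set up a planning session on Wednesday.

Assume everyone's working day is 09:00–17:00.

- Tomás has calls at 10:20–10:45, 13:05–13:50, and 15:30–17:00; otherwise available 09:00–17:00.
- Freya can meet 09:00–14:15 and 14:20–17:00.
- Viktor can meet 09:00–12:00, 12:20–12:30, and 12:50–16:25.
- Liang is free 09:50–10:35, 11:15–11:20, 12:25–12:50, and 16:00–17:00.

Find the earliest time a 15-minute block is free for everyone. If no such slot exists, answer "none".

Tomás free within 09:00–17:00: 09:00–10:20, 10:45–13:05, 13:50–15:30.
Tomás ∩ Freya: 09:00–10:20, 10:45–13:05, 13:50–14:15, 14:20–15:30.
Tomás ∩ Freya ∩ Viktor: 09:00–10:20, 10:45–12:00, 12:20–12:30, 12:50–13:05, 13:50–14:15, 14:20–15:30.
Tomás ∩ Freya ∩ Viktor ∩ Liang: 09:50–10:20, 11:15–11:20, 12:25–12:30.
Windows ≥ 15 min: 09:50–10:20.
Earliest such window starts at 09:50.

09:50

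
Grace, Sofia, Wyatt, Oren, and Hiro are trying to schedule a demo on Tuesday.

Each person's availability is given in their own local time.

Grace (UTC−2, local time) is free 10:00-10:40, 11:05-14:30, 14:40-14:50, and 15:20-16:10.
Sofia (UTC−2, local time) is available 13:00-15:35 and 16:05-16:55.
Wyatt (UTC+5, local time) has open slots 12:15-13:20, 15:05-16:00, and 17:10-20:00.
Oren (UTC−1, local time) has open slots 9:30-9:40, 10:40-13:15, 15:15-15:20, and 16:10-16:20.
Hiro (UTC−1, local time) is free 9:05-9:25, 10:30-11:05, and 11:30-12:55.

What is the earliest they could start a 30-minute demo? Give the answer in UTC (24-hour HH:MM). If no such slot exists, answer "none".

none

Grace → UTC: 12:00–12:40, 13:05–16:30, 16:40–16:50, 17:20–18:10.
Sofia → UTC: 15:00–17:35, 18:05–18:55.
Wyatt → UTC: 07:15–08:20, 10:05–11:00, 12:10–15:00.
Oren → UTC: 10:30–10:40, 11:40–14:15, 16:15–16:20, 17:10–17:20.
Hiro → UTC: 10:05–10:25, 11:30–12:05, 12:30–13:55.
Grace ∩ Sofia: 15:00–16:30, 16:40–16:50, 17:20–17:35, 18:05–18:10.
Grace ∩ Sofia ∩ Wyatt: (none).
Grace ∩ Sofia ∩ Wyatt ∩ Oren: (none).
Grace ∩ Sofia ∩ Wyatt ∩ Oren ∩ Hiro: (none).
Windows ≥ 30 min: (none).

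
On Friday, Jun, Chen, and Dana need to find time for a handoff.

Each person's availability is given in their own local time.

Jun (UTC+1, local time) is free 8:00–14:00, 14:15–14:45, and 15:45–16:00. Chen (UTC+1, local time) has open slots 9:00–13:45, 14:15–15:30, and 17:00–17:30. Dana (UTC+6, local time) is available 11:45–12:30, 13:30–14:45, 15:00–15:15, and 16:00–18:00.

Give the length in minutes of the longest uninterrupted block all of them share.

Jun → UTC: 07:00–13:00, 13:15–13:45, 14:45–15:00.
Chen → UTC: 08:00–12:45, 13:15–14:30, 16:00–16:30.
Dana → UTC: 05:45–06:30, 07:30–08:45, 09:00–09:15, 10:00–12:00.
Jun ∩ Chen: 08:00–12:45, 13:15–13:45.
Jun ∩ Chen ∩ Dana: 08:00–08:45, 09:00–09:15, 10:00–12:00.
Common window lengths: 45, 15, 120 min; longest is 120.

120 minutes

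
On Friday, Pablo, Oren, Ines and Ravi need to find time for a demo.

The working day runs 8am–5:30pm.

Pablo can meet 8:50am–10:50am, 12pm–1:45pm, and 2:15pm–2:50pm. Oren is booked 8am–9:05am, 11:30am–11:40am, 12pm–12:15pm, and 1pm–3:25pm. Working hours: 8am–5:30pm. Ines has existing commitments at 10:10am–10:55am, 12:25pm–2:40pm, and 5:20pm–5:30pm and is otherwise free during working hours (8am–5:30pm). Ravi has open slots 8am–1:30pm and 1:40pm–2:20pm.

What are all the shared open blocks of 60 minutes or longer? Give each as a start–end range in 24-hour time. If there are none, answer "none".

09:05–10:10

Oren free within 08:00–17:30: 09:05–11:30, 11:40–12:00, 12:15–13:00, 15:25–17:30.
Ines free within 08:00–17:30: 08:00–10:10, 10:55–12:25, 14:40–17:20.
Pablo ∩ Oren: 09:05–10:50, 12:15–13:00.
Pablo ∩ Oren ∩ Ines: 09:05–10:10, 12:15–12:25.
Pablo ∩ Oren ∩ Ines ∩ Ravi: 09:05–10:10, 12:15–12:25.
Windows ≥ 60 min: 09:05–10:10.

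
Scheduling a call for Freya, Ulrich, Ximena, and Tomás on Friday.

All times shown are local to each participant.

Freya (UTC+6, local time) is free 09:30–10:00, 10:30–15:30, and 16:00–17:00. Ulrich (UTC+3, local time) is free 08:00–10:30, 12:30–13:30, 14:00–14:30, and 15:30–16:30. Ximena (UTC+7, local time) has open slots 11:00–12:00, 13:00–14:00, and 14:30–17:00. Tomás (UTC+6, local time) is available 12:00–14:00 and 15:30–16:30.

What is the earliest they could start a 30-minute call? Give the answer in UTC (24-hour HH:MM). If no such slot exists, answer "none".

06:00

Freya → UTC: 03:30–04:00, 04:30–09:30, 10:00–11:00.
Ulrich → UTC: 05:00–07:30, 09:30–10:30, 11:00–11:30, 12:30–13:30.
Ximena → UTC: 04:00–05:00, 06:00–07:00, 07:30–10:00.
Tomás → UTC: 06:00–08:00, 09:30–10:30.
Freya ∩ Ulrich: 05:00–07:30, 10:00–10:30.
Freya ∩ Ulrich ∩ Ximena: 06:00–07:00.
Freya ∩ Ulrich ∩ Ximena ∩ Tomás: 06:00–07:00.
Windows ≥ 30 min: 06:00–07:00.
Earliest such window starts at 06:00.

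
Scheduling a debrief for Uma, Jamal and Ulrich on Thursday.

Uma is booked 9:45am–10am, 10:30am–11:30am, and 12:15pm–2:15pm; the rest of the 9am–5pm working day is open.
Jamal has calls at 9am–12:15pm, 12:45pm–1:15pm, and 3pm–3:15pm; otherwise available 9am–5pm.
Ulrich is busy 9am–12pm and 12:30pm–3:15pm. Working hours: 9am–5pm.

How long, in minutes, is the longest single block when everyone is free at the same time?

105 minutes

Uma free within 09:00–17:00: 09:00–09:45, 10:00–10:30, 11:30–12:15, 14:15–17:00.
Jamal free within 09:00–17:00: 12:15–12:45, 13:15–15:00, 15:15–17:00.
Ulrich free within 09:00–17:00: 12:00–12:30, 15:15–17:00.
Uma ∩ Jamal: 14:15–15:00, 15:15–17:00.
Uma ∩ Jamal ∩ Ulrich: 15:15–17:00.
Single common window of 105 minutes.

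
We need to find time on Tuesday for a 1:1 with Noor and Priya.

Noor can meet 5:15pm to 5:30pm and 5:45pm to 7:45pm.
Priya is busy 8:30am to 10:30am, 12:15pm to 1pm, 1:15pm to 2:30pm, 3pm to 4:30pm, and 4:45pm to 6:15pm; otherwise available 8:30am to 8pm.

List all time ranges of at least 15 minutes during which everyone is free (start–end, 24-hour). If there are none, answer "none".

Priya free within 08:30–20:00: 10:30–12:15, 13:00–13:15, 14:30–15:00, 16:30–16:45, 18:15–20:00.
Noor ∩ Priya: 18:15–19:45.
Windows ≥ 15 min: 18:15–19:45.

18:15–19:45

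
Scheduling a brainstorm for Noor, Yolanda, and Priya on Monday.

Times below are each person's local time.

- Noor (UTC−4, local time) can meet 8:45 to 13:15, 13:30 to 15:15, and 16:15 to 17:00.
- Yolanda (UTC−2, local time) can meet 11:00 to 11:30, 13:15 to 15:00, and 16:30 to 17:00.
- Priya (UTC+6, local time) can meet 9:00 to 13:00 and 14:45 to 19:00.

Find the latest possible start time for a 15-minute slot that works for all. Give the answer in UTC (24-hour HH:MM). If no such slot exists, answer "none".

Noor → UTC: 12:45–17:15, 17:30–19:15, 20:15–21:00.
Yolanda → UTC: 13:00–13:30, 15:15–17:00, 18:30–19:00.
Priya → UTC: 03:00–07:00, 08:45–13:00.
Noor ∩ Yolanda: 13:00–13:30, 15:15–17:00, 18:30–19:00.
Noor ∩ Yolanda ∩ Priya: (none).
Windows ≥ 15 min: (none).

none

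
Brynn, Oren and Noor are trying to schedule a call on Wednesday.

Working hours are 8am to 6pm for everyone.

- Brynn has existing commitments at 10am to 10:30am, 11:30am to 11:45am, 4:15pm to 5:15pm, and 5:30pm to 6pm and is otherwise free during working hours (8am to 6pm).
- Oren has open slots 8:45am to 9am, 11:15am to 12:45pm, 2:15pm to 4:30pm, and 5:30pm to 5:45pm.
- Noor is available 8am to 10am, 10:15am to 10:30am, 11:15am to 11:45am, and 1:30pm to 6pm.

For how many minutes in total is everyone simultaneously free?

Brynn free within 08:00–18:00: 08:00–10:00, 10:30–11:30, 11:45–16:15, 17:15–17:30.
Brynn ∩ Oren: 08:45–09:00, 11:15–11:30, 11:45–12:45, 14:15–16:15.
Brynn ∩ Oren ∩ Noor: 08:45–09:00, 11:15–11:30, 14:15–16:15.
Total common minutes: 15 + 15 + 120 = 150.

150 minutes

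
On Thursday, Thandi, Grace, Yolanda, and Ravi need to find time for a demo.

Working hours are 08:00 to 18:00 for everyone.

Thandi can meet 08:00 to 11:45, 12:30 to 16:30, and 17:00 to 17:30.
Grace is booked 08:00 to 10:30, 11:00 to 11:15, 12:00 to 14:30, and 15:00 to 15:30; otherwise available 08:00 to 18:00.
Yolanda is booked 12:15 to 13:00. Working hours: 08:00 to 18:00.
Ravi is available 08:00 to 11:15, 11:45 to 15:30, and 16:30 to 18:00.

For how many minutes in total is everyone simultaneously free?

Grace free within 08:00–18:00: 10:30–11:00, 11:15–12:00, 14:30–15:00, 15:30–18:00.
Yolanda free within 08:00–18:00: 08:00–12:15, 13:00–18:00.
Thandi ∩ Grace: 10:30–11:00, 11:15–11:45, 14:30–15:00, 15:30–16:30, 17:00–17:30.
Thandi ∩ Grace ∩ Yolanda: 10:30–11:00, 11:15–11:45, 14:30–15:00, 15:30–16:30, 17:00–17:30.
Thandi ∩ Grace ∩ Yolanda ∩ Ravi: 10:30–11:00, 14:30–15:00, 17:00–17:30.
Total common minutes: 30 + 30 + 30 = 90.

90 minutes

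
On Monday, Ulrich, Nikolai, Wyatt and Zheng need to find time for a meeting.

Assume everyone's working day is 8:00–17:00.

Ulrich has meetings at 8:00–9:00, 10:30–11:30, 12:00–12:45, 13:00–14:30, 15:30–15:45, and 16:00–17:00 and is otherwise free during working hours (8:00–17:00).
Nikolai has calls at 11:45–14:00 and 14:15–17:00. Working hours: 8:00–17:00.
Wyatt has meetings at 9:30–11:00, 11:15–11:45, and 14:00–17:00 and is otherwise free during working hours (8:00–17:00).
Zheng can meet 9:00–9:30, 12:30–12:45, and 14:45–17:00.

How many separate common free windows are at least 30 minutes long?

1

Ulrich free within 08:00–17:00: 09:00–10:30, 11:30–12:00, 12:45–13:00, 14:30–15:30, 15:45–16:00.
Nikolai free within 08:00–17:00: 08:00–11:45, 14:00–14:15.
Wyatt free within 08:00–17:00: 08:00–09:30, 11:00–11:15, 11:45–14:00.
Ulrich ∩ Nikolai: 09:00–10:30, 11:30–11:45.
Ulrich ∩ Nikolai ∩ Wyatt: 09:00–09:30.
Ulrich ∩ Nikolai ∩ Wyatt ∩ Zheng: 09:00–09:30.
Windows ≥ 30 min: 09:00–09:30.
That's 1 window.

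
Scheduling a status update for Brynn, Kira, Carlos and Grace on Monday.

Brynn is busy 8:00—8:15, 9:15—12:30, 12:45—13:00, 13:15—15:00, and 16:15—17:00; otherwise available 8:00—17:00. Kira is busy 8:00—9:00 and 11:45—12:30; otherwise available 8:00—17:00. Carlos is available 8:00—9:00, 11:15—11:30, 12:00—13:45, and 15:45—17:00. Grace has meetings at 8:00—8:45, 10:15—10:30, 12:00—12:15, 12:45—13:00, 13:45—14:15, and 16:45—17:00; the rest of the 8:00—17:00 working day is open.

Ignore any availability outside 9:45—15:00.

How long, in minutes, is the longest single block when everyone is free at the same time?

15 minutes

Brynn free within 08:00–17:00: 08:15–09:15, 12:30–12:45, 13:00–13:15, 15:00–16:15.
Kira free within 08:00–17:00: 09:00–11:45, 12:30–17:00.
Grace free within 08:00–17:00: 08:45–10:15, 10:30–12:00, 12:15–12:45, 13:00–13:45, 14:15–16:45.
Brynn ∩ Kira: 09:00–09:15, 12:30–12:45, 13:00–13:15, 15:00–16:15.
Brynn ∩ Kira ∩ Carlos: 12:30–12:45, 13:00–13:15, 15:45–16:15.
Brynn ∩ Kira ∩ Carlos ∩ Grace: 12:30–12:45, 13:00–13:15, 15:45–16:15.
Restricted to 09:45–15:00: 12:30–12:45, 13:00–13:15.
Common window lengths: 15, 15 min; longest is 15.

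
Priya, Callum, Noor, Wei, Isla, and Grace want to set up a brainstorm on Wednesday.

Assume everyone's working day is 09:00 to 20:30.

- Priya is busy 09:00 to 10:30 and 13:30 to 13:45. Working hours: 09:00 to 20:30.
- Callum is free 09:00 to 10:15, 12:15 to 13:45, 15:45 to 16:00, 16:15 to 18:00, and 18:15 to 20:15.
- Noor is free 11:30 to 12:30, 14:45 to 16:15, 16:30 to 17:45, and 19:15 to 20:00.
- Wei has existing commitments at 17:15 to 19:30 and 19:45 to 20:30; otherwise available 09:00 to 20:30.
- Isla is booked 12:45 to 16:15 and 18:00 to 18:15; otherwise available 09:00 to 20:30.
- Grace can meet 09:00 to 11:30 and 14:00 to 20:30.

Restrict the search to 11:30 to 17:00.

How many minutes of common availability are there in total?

Priya free within 09:00–20:30: 10:30–13:30, 13:45–20:30.
Wei free within 09:00–20:30: 09:00–17:15, 19:30–19:45.
Isla free within 09:00–20:30: 09:00–12:45, 16:15–18:00, 18:15–20:30.
Priya ∩ Callum: 12:15–13:30, 15:45–16:00, 16:15–18:00, 18:15–20:15.
Priya ∩ Callum ∩ Noor: 12:15–12:30, 15:45–16:00, 16:30–17:45, 19:15–20:00.
Priya ∩ Callum ∩ Noor ∩ Wei: 12:15–12:30, 15:45–16:00, 16:30–17:15, 19:30–19:45.
Priya ∩ Callum ∩ Noor ∩ Wei ∩ Isla: 12:15–12:30, 16:30–17:15, 19:30–19:45.
Priya ∩ Callum ∩ Noor ∩ Wei ∩ Isla ∩ Grace: 16:30–17:15, 19:30–19:45.
Restricted to 11:30–17:00: 16:30–17:00.
Total common minutes: 30.

30 minutes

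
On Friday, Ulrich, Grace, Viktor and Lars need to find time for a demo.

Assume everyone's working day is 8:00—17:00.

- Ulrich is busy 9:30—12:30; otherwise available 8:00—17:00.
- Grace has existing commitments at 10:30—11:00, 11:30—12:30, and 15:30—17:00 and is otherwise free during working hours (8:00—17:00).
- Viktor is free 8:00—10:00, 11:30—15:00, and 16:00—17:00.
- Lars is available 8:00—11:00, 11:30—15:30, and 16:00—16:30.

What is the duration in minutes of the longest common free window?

150 minutes

Ulrich free within 08:00–17:00: 08:00–09:30, 12:30–17:00.
Grace free within 08:00–17:00: 08:00–10:30, 11:00–11:30, 12:30–15:30.
Ulrich ∩ Grace: 08:00–09:30, 12:30–15:30.
Ulrich ∩ Grace ∩ Viktor: 08:00–09:30, 12:30–15:00.
Ulrich ∩ Grace ∩ Viktor ∩ Lars: 08:00–09:30, 12:30–15:00.
Common window lengths: 90, 150 min; longest is 150.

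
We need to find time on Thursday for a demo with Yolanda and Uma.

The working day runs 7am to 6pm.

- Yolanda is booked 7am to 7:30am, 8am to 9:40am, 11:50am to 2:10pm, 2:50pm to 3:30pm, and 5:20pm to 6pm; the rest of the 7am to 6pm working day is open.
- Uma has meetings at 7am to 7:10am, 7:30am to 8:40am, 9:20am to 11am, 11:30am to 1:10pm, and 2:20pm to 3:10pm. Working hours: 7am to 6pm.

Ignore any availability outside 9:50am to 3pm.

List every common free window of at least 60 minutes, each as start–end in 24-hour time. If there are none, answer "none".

none

Yolanda free within 07:00–18:00: 07:30–08:00, 09:40–11:50, 14:10–14:50, 15:30–17:20.
Uma free within 07:00–18:00: 07:10–07:30, 08:40–09:20, 11:00–11:30, 13:10–14:20, 15:10–18:00.
Yolanda ∩ Uma: 11:00–11:30, 14:10–14:20, 15:30–17:20.
Restricted to 09:50–15:00: 11:00–11:30, 14:10–14:20.
Windows ≥ 60 min: (none).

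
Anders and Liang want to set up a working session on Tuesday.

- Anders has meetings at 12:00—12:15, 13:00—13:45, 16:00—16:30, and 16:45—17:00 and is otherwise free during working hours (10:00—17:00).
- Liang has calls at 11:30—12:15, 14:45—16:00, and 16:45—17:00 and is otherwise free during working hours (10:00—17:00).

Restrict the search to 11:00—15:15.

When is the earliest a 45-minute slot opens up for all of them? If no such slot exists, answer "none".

12:15

Anders free within 10:00–17:00: 10:00–12:00, 12:15–13:00, 13:45–16:00, 16:30–16:45.
Liang free within 10:00–17:00: 10:00–11:30, 12:15–14:45, 16:00–16:45.
Anders ∩ Liang: 10:00–11:30, 12:15–13:00, 13:45–14:45, 16:30–16:45.
Restricted to 11:00–15:15: 11:00–11:30, 12:15–13:00, 13:45–14:45.
Windows ≥ 45 min: 12:15–13:00, 13:45–14:45.
Earliest such window starts at 12:15.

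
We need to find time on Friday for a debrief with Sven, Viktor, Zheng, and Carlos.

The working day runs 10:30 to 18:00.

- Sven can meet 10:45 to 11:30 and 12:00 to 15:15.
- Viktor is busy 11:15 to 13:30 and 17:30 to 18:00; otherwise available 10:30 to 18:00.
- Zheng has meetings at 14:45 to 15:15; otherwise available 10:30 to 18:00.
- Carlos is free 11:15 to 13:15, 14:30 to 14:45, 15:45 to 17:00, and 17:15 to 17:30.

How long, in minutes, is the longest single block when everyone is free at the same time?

Viktor free within 10:30–18:00: 10:30–11:15, 13:30–17:30.
Zheng free within 10:30–18:00: 10:30–14:45, 15:15–18:00.
Sven ∩ Viktor: 10:45–11:15, 13:30–15:15.
Sven ∩ Viktor ∩ Zheng: 10:45–11:15, 13:30–14:45.
Sven ∩ Viktor ∩ Zheng ∩ Carlos: 14:30–14:45.
Single common window of 15 minutes.

15 minutes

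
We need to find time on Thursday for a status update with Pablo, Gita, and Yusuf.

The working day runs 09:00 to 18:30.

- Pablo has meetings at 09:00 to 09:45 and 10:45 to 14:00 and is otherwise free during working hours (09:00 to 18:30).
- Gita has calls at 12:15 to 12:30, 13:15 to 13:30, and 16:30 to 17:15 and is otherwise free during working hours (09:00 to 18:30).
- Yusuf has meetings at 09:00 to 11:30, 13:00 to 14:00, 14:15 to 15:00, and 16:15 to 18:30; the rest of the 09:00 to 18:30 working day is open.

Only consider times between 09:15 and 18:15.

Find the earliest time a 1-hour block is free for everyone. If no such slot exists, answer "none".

15:00

Pablo free within 09:00–18:30: 09:45–10:45, 14:00–18:30.
Gita free within 09:00–18:30: 09:00–12:15, 12:30–13:15, 13:30–16:30, 17:15–18:30.
Yusuf free within 09:00–18:30: 11:30–13:00, 14:00–14:15, 15:00–16:15.
Pablo ∩ Gita: 09:45–10:45, 14:00–16:30, 17:15–18:30.
Pablo ∩ Gita ∩ Yusuf: 14:00–14:15, 15:00–16:15.
Restricted to 09:15–18:15: 14:00–14:15, 15:00–16:15.
Windows ≥ 60 min: 15:00–16:15.
Earliest such window starts at 15:00.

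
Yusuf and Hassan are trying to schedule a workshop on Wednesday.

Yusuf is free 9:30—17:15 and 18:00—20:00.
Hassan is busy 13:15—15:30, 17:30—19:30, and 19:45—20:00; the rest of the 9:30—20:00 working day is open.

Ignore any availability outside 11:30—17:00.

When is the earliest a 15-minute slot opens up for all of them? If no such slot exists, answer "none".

11:30

Hassan free within 09:30–20:00: 09:30–13:15, 15:30–17:30, 19:30–19:45.
Yusuf ∩ Hassan: 09:30–13:15, 15:30–17:15, 19:30–19:45.
Restricted to 11:30–17:00: 11:30–13:15, 15:30–17:00.
Windows ≥ 15 min: 11:30–13:15, 15:30–17:00.
Earliest such window starts at 11:30.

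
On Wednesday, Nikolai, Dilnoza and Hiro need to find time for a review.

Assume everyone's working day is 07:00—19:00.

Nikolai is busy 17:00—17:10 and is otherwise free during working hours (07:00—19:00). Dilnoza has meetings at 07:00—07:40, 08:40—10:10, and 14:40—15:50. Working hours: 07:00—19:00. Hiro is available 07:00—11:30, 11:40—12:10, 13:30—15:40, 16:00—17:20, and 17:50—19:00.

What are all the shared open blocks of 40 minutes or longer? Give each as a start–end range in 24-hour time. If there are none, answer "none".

Nikolai free within 07:00–19:00: 07:00–17:00, 17:10–19:00.
Dilnoza free within 07:00–19:00: 07:40–08:40, 10:10–14:40, 15:50–19:00.
Nikolai ∩ Dilnoza: 07:40–08:40, 10:10–14:40, 15:50–17:00, 17:10–19:00.
Nikolai ∩ Dilnoza ∩ Hiro: 07:40–08:40, 10:10–11:30, 11:40–12:10, 13:30–14:40, 16:00–17:00, 17:10–17:20, 17:50–19:00.
Windows ≥ 40 min: 07:40–08:40, 10:10–11:30, 13:30–14:40, 16:00–17:00, 17:50–19:00.

07:40–08:40, 10:10–11:30, 13:30–14:40, 16:00–17:00, 17:50–19:00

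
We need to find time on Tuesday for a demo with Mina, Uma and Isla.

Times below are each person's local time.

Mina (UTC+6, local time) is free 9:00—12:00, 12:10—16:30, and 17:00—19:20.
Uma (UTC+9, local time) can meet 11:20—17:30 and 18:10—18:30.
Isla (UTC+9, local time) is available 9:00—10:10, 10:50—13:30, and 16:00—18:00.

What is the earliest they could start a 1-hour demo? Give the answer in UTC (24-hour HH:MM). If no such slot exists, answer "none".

03:00

Mina → UTC: 03:00–06:00, 06:10–10:30, 11:00–13:20.
Uma → UTC: 02:20–08:30, 09:10–09:30.
Isla → UTC: 00:00–01:10, 01:50–04:30, 07:00–09:00.
Mina ∩ Uma: 03:00–06:00, 06:10–08:30, 09:10–09:30.
Mina ∩ Uma ∩ Isla: 03:00–04:30, 07:00–08:30.
Windows ≥ 60 min: 03:00–04:30, 07:00–08:30.
Earliest such window starts at 03:00.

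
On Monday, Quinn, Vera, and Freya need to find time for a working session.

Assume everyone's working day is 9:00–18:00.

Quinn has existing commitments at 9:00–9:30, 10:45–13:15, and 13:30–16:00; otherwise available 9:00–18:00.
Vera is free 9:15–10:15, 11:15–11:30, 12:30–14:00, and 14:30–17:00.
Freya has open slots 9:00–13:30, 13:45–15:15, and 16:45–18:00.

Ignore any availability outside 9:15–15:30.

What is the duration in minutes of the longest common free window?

Quinn free within 09:00–18:00: 09:30–10:45, 13:15–13:30, 16:00–18:00.
Quinn ∩ Vera: 09:30–10:15, 13:15–13:30, 16:00–17:00.
Quinn ∩ Vera ∩ Freya: 09:30–10:15, 13:15–13:30, 16:45–17:00.
Restricted to 09:15–15:30: 09:30–10:15, 13:15–13:30.
Common window lengths: 45, 15 min; longest is 45.

45 minutes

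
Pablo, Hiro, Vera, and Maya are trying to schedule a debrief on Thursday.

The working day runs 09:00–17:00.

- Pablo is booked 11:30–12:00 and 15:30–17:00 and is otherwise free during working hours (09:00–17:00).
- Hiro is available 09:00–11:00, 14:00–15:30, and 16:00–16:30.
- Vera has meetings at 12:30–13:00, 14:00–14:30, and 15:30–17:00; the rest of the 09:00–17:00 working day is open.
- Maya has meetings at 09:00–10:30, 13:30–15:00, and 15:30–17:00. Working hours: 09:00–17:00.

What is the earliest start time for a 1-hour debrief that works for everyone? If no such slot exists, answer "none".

Pablo free within 09:00–17:00: 09:00–11:30, 12:00–15:30.
Vera free within 09:00–17:00: 09:00–12:30, 13:00–14:00, 14:30–15:30.
Maya free within 09:00–17:00: 10:30–13:30, 15:00–15:30.
Pablo ∩ Hiro: 09:00–11:00, 14:00–15:30.
Pablo ∩ Hiro ∩ Vera: 09:00–11:00, 14:30–15:30.
Pablo ∩ Hiro ∩ Vera ∩ Maya: 10:30–11:00, 15:00–15:30.
Windows ≥ 60 min: (none).

none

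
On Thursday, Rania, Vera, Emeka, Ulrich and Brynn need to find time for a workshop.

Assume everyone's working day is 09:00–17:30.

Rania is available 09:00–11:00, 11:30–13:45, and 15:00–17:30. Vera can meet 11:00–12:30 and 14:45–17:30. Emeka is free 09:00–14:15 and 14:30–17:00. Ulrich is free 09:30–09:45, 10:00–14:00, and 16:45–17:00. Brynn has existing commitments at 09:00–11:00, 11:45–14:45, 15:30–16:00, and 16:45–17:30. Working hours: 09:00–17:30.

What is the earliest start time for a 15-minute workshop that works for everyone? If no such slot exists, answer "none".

11:30

Brynn free within 09:00–17:30: 11:00–11:45, 14:45–15:30, 16:00–16:45.
Rania ∩ Vera: 11:30–12:30, 15:00–17:30.
Rania ∩ Vera ∩ Emeka: 11:30–12:30, 15:00–17:00.
Rania ∩ Vera ∩ Emeka ∩ Ulrich: 11:30–12:30, 16:45–17:00.
Rania ∩ Vera ∩ Emeka ∩ Ulrich ∩ Brynn: 11:30–11:45.
Windows ≥ 15 min: 11:30–11:45.
Earliest such window starts at 11:30.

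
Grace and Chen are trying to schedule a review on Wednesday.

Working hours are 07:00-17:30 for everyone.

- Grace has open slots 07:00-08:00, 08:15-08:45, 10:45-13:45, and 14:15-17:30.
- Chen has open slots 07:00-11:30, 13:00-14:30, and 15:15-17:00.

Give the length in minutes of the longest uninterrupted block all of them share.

105 minutes

Grace ∩ Chen: 07:00–08:00, 08:15–08:45, 10:45–11:30, 13:00–13:45, 14:15–14:30, 15:15–17:00.
Common window lengths: 60, 30, 45, 45, 15, 105 min; longest is 105.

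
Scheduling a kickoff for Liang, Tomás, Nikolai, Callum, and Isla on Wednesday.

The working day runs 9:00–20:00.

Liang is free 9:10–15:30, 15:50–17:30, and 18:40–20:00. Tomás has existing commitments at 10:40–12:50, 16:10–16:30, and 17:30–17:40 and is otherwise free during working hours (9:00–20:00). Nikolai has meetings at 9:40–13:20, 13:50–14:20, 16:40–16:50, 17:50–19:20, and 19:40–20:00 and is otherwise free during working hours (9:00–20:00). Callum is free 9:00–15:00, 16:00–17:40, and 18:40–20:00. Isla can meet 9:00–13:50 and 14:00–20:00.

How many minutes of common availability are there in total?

180 minutes

Tomás free within 09:00–20:00: 09:00–10:40, 12:50–16:10, 16:30–17:30, 17:40–20:00.
Nikolai free within 09:00–20:00: 09:00–09:40, 13:20–13:50, 14:20–16:40, 16:50–17:50, 19:20–19:40.
Liang ∩ Tomás: 09:10–10:40, 12:50–15:30, 15:50–16:10, 16:30–17:30, 18:40–20:00.
Liang ∩ Tomás ∩ Nikolai: 09:10–09:40, 13:20–13:50, 14:20–15:30, 15:50–16:10, 16:30–16:40, 16:50–17:30, 19:20–19:40.
Liang ∩ Tomás ∩ Nikolai ∩ Callum: 09:10–09:40, 13:20–13:50, 14:20–15:00, 16:00–16:10, 16:30–16:40, 16:50–17:30, 19:20–19:40.
Liang ∩ Tomás ∩ Nikolai ∩ Callum ∩ Isla: 09:10–09:40, 13:20–13:50, 14:20–15:00, 16:00–16:10, 16:30–16:40, 16:50–17:30, 19:20–19:40.
Total common minutes: 30 + 30 + 40 + 10 + 10 + 40 + 20 = 180.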